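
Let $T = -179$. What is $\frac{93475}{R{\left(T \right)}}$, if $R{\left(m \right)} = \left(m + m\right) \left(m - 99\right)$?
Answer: $\frac{93475}{99524} \approx 0.93922$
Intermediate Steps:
$R{\left(m \right)} = 2 m \left(-99 + m\right)$
$\frac{93475}{R{\left(T \right)}} = \frac{93475}{2 \left(-179\right) \left(-99 - 179\right)} = \frac{93475}{2 \left(-179\right) \left(-278\right)} = \frac{93475}{99524}$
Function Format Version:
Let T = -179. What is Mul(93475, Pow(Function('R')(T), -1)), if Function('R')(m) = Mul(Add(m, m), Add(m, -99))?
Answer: Rational(93475, 99524) ≈ 0.93922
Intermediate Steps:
Function('R')(m) = Mul(2, m, Add(-99, m)) (Function('R')(m) = Mul(Mul(2, m), Add(-99, m)) = Mul(2, m, Add(-99, m)))
Mul(93475, Pow(Function('R')(T), -1)) = Mul(93475, Pow(Mul(2, -179, Add(-99, -179)), -1)) = Mul(93475, Pow(Mul(2, -179, -278), -1)) = Mul(93475, Pow(99524, -1)) = Mul(93475, Rational(1, 99524)) = Rational(93475, 99524)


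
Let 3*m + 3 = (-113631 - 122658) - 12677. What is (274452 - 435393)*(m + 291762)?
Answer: -33600028099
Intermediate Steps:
m = -248969/3 (m = -1 + ((-113631 - 122658) - 12677)/3 = -1 + (-236289 - 12677)/3 = -1 + (⅓)*(-248966) = -1 - 248966/3 = -248969/3 ≈ -82990.)
(274452 - 435393)*(m + 291762) = (274452 - 435393)*(-248969/3 + 291762) = -160941*626317/3 = -33600028099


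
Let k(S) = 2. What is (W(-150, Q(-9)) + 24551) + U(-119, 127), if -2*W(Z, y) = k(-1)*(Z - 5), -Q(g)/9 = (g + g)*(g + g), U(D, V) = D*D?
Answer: 38867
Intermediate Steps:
U(D, V) = D**2
Q(g) = -36*g**2 (Q(g) = -9*(g + g)*(g + g) = -9*2*g*2*g = -36*g**2)
W(Z, y) = 5 - Z (W(Z, y) = -(Z - 5) = -(-5 + Z) = -(-10 + 2*Z)/2 = 5 - Z)
(W(-150, Q(-9)) + 24551) + U(-119, 127) = ((5 - 1*(-150)) + 24551) + (-119)**2 = ((5 + 150) + 24551) + 14161 = (155 + 24551) + 14161 = 24706 + 14161 = 38867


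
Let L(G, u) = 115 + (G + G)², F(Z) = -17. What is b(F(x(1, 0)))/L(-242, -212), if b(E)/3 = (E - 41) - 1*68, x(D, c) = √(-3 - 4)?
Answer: -378/234371 ≈ -0.0016128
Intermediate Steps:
x(D, c) = I*√7 (x(D, c) = √(-7) = I*√7)
L(G, u) = 115 + 4*G² (L(G, u) = 115 + (2*G)² = 115 + 4*G²)
b(E) = -327 + 3*E (b(E) = 3*((E - 41) - 1*68) = 3*((-41 + E) - 68) = 3*(-109 + E) = -327 + 3*E)
b(F(x(1, 0)))/L(-242, -212) = (-327 + 3*(-17))/(115 + 4*(-242)²) = (-327 - 51)/(115 + 4*58564) = -378/(115 + 234256) = -378/234371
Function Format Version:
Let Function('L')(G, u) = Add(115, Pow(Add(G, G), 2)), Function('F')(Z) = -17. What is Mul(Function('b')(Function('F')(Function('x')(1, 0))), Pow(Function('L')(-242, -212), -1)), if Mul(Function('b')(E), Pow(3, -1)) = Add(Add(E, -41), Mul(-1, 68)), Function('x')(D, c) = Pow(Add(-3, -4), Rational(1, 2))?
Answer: Rational(-378, 234371) ≈ -0.0016128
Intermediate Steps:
Function('x')(D, c) = Mul(I, Pow(7, Rational(1, 2))) (Function('x')(D, c) = Pow(-7, Rational(1, 2)) = Mul(I, Pow(7, Rational(1, 2))))
Function('L')(G, u) = Add(115, Mul(4, Pow(G, 2))) (Function('L')(G, u) = Add(115, Pow(Mul(2, G), 2)) = Add(115, Mul(4, Pow(G, 2))))
Function('b')(E) = Add(-327, Mul(3, E)) (Function('b')(E) = Mul(3, Add(Add(E, -41), Mul(-1, 68))) = Mul(3, Add(Add(-41, E), -68)) = Mul(3, Add(-109, E)) = Add(-327, Mul(3, E)))
Mul(Function('b')(Function('F')(Function('x')(1, 0))), Pow(Function('L')(-242, -212), -1)) = Mul(Add(-327, Mul(3, -17)), Pow(Add(115, Mul(4, Pow(-242, 2))), -1)) = Mul(Add(-327, -51), Pow(Add(115, Mul(4, 58564)), -1)) = Mul(-378, Pow(Add(115, 234256), -1)) = Mul(-378, Pow(234371, -1)) = Mul(-378, Rational(1, 234371)) = Rational(-378, 234371)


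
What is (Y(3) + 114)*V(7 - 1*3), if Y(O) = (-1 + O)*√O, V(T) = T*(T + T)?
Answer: 3648 + 64*√3 ≈ 3758.9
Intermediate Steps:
V(T) = 2*T² (V(T) = T*(2*T) = 2*T²)
Y(O) = √O*(-1 + O)
(Y(3) + 114)*V(7 - 1*3) = (√3*(-1 + 3) + 114)*(2*(7 - 1*3)²) = (√3*2 + 114)*(2*(7 - 3)²) = (2*√3 + 114)*(2*4²) = (114 + 2*√3)*(2*16) = (114 + 2*√3)*32 = 3648 + 64*√3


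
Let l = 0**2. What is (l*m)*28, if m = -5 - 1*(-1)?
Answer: 0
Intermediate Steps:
l = 0
m = -4 (m = -5 + 1 = -4)
(l*m)*28 = (0*(-4))*28 = 0*28 = 0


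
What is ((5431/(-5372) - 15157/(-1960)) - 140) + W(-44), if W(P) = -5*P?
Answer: 228277061/2632280 ≈ 86.722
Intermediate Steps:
((5431/(-5372) - 15157/(-1960)) - 140) + W(-44) = ((5431/(-5372) - 15157/(-1960)) - 140) - 5*(-44) = ((5431*(-1/5372) - 15157*(-1/1960)) - 140) + 220 = ((-5431/5372 + 15157/1960) - 140) + 220 = (17694661/2632280 - 140) + 220 = -350824539/2632280 + 220 = 228277061/2632280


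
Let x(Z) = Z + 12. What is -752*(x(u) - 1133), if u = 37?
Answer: 815168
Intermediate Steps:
x(Z) = 12 + Z
-752*(x(u) - 1133) = -752*((12 + 37) - 1133) = -752*(49 - 1133) = -752*(-1084) = 815168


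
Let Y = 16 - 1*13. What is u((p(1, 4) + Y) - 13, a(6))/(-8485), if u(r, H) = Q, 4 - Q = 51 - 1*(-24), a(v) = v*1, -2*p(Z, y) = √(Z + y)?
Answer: 71/8485 ≈ 0.0083677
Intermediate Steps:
Y = 3 (Y = 16 - 13 = 3)
p(Z, y) = -√(Z + y)/2
a(v) = v
Q = -71 (Q = 4 - (51 - 1*(-24)) = 4 - (51 + 24) = 4 - 1*75 = 4 - 75 = -71)
u(r, H) = -71
u((p(1, 4) + Y) - 13, a(6))/(-8485) = -71/(-8485) = -71*(-1/8485) = 71/8485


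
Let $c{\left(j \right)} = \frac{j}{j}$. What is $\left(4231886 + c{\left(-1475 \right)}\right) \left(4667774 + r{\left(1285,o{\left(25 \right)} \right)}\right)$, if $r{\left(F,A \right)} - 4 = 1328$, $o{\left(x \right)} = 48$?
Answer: $19759128983022$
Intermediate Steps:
$c{\left(j \right)} = 1$
$r{\left(F,A \right)} = 1332$ ($r{\left(F,A \right)} = 4 + 1328 = 1332$)
$\left(4231886 + c{\left(-1475 \right)}\right) \left(4667774 + r{\left(1285,o{\left(25 \right)} \right)}\right) = \left(4231886 + 1\right) \left(4667774 + 1332\right) = 4231887 \cdot 4669106 = 19759128983022$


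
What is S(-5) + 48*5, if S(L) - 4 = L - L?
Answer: 244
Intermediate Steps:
S(L) = 4 (S(L) = 4 + (L - L) = 4 + 0 = 4)
S(-5) + 48*5 = 4 + 48*5 = 4 + 240 = 244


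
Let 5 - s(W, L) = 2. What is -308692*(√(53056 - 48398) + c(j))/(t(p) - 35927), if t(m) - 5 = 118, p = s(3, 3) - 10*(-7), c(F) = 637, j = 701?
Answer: 49159201/8951 + 77173*√4658/8951 ≈ 6080.5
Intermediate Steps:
s(W, L) = 3 (s(W, L) = 5 - 1*2 = 5 - 2 = 3)
p = 73 (p = 3 - 10*(-7) = 3 + 70 = 73)
t(m) = 123 (t(m) = 5 + 118 = 123)
-308692*(√(53056 - 48398) + c(j))/(t(p) - 35927) = -308692*(√(53056 - 48398) + 637)/(123 - 35927) = -(-49159201/8951 - 77173*√4658/8951) = -308692*(-637/35804 - √4658/35804) = 49159201/8951 + 77173*√4658/8951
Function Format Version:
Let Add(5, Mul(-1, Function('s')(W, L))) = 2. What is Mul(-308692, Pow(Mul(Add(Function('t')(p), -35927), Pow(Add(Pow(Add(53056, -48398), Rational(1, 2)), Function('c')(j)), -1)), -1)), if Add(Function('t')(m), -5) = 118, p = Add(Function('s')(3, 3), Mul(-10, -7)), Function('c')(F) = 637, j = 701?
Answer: Add(Rational(49159201, 8951), Mul(Rational(77173, 8951), Pow(4658, Rational(1, 2)))) ≈ 6080.5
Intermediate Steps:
Function('s')(W, L) = 3 (Function('s')(W, L) = Add(5, Mul(-1, 2)) = Add(5, -2) = 3)
p = 73 (p = Add(3, Mul(-10, -7)) = Add(3, 70) = 73)
Function('t')(m) = 123 (Function('t')(m) = Add(5, 118) = 123)
Mul(-308692, Pow(Mul(Add(Function('t')(p), -35927), Pow(Add(Pow(Add(53056, -48398), Rational(1, 2)), Function('c')(j)), -1)), -1)) = Mul(-308692, Pow(Mul(Add(123, -35927), Pow(Add(Pow(Add(53056, -48398), Rational(1, 2)), 637), -1)), -1)) = Mul(-308692, Pow(Mul(-35804, Pow(Add(Pow(4658, Rational(1, 2)), 637), -1)), -1)) = Mul(-308692, Pow(Mul(-35804, Pow(Add(637, Pow(4658, Rational(1, 2))), -1)), -1)) = Mul(-308692, Add(Rational(-637, 35804), Mul(Rational(-1, 35804), Pow(4658, Rational(1, 2))))) = Add(Rational(49159201, 8951), Mul(Rational(77173, 8951), Pow(4658, Rational(1, 2))))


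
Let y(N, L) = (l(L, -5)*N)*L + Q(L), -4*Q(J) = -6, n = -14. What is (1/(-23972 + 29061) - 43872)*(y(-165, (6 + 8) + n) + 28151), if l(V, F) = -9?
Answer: -12570913697135/10178 ≈ -1.2351e+9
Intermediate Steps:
Q(J) = 3/2 (Q(J) = -1/4*(-6) = 3/2)
y(N, L) = 3/2 - 9*L*N (y(N, L) = (-9*N)*L + 3/2 = -9*L*N + 3/2 = 3/2 - 9*L*N)
(1/(-23972 + 29061) - 43872)*(y(-165, (6 + 8) + n) + 28151) = (1/(-23972 + 29061) - 43872)*((3/2 - 9*((6 + 8) - 14)*(-165)) + 28151) = (1/5089 - 43872)*((3/2 - 9*(14 - 14)*(-165)) + 28151) = (1/5089 - 43872)*((3/2 - 9*0*(-165)) + 28151) = -223264607*((3/2 + 0) + 28151)/5089 = -223264607*(3/2 + 28151)/5089 = -223264607/5089*56305/2 = -12570913697135/10178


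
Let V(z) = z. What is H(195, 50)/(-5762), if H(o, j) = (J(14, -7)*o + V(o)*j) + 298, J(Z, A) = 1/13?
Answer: -10063/5762 ≈ -1.7464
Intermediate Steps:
J(Z, A) = 1/13
H(o, j) = 298 + o/13 + j*o (H(o, j) = (o/13 + o*j) + 298 = (o/13 + j*o) + 298 = 298 + o/13 + j*o)
H(195, 50)/(-5762) = (298 + (1/13)*195 + 50*195)/(-5762) = (298 + 15 + 9750)*(-1/5762) = 10063*(-1/5762) = -10063/5762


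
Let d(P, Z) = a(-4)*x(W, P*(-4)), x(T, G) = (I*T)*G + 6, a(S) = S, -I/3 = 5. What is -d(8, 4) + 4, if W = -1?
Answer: -1892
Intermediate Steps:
I = -15 (I = -3*5 = -15)
x(T, G) = 6 - 15*G*T (x(T, G) = (-15*T)*G + 6 = -15*G*T + 6 = 6 - 15*G*T)
d(P, Z) = -24 + 240*P (d(P, Z) = -4*(6 - 15*P*(-4)*(-1)) = -4*(6 - 15*(-4*P)*(-1)) = -4*(6 - 60*P) = -24 + 240*P)
-d(8, 4) + 4 = -(-24 + 240*8) + 4 = -(-24 + 1920) + 4 = -1*1896 + 4 = -1896 + 4 = -1892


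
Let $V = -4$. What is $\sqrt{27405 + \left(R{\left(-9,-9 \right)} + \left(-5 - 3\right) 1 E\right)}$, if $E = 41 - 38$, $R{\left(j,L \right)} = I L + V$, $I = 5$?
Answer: $2 \sqrt{6833} \approx 165.32$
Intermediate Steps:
$R{\left(j,L \right)} = -4 + 5 L$ ($R{\left(j,L \right)} = 5 L - 4 = -4 + 5 L$)
$E = 3$
$\sqrt{27405 + \left(R{\left(-9,-9 \right)} + \left(-5 - 3\right) 1 E\right)} = \sqrt{27405 + \left(\left(-4 + 5 \left(-9\right)\right) + \left(-5 - 3\right) 1 \cdot 3\right)} = \sqrt{27405 + \left(\left(-4 - 45\right) + \left(-8\right) 1 \cdot 3\right)} = \sqrt{27405 - 73} = \sqrt{27332} = 2 \sqrt{6833}$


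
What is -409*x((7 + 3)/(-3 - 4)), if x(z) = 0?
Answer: 0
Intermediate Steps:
-409*x((7 + 3)/(-3 - 4)) = -409*0 = 0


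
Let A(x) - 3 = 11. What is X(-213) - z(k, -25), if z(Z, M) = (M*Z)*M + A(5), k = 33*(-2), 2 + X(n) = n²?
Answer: 86603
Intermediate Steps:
X(n) = -2 + n²
A(x) = 14 (A(x) = 3 + 11 = 14)
k = -66
z(Z, M) = 14 + Z*M² (z(Z, M) = (M*Z)*M + 14 = Z*M² + 14 = 14 + Z*M²)
X(-213) - z(k, -25) = (-2 + (-213)²) - (14 - 66*(-25)²) = (-2 + 45369) - (14 - 66*625) = 45367 - (14 - 41250) = 45367 - 1*(-41236) = 45367 + 41236 = 86603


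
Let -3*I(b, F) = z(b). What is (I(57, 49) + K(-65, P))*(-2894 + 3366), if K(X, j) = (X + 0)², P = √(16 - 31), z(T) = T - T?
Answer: 1994200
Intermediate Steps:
z(T) = 0
I(b, F) = 0 (I(b, F) = -⅓*0 = 0)
P = I*√15 (P = √(-15) = I*√15 ≈ 3.873*I)
K(X, j) = X²
(I(57, 49) + K(-65, P))*(-2894 + 3366) = (0 + (-65)²)*(-2894 + 3366) = (0 + 4225)*472 = 4225*472 = 1994200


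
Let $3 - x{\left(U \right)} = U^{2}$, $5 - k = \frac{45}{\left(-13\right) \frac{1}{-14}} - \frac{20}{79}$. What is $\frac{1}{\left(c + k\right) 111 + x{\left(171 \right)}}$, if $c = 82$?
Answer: $- \frac{1027}{25605297} \approx -4.0109 \cdot 10^{-5}$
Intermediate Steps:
$k = - \frac{44375}{1027}$ ($k = 5 - \left(\frac{45}{\left(-13\right) \frac{1}{-14}} - \frac{20}{79}\right) = 5 - \left(\frac{45}{\left(-13\right) \left(- \frac{1}{14}\right)} - \frac{20}{79}\right) = 5 - \left(\frac{45}{\frac{13}{14}} - \frac{20}{79}\right) = 5 - \left(45 \cdot \frac{14}{13} - \frac{20}{79}\right) = 5 - \left(\frac{630}{13} - \frac{20}{79}\right) = 5 - \frac{49510}{1027} = - \frac{44375}{1027} \approx -43.208$)
$x{\left(U \right)} = 3 - U^{2}$
$\frac{1}{\left(c + k\right) 111 + x{\left(171 \right)}} = \frac{1}{\left(82 - \frac{44375}{1027}\right) 111 + \left(3 - 171^{2}\right)} = \frac{1}{\frac{39839}{1027} \cdot 111 + \left(3 - 29241\right)} = \frac{1}{\frac{4422129}{1027} + \left(3 - 29241\right)} = \frac{1}{\frac{4422129}{1027} - 29238} = \frac{1}{- \frac{25605297}{1027}} = - \frac{1027}{25605297}$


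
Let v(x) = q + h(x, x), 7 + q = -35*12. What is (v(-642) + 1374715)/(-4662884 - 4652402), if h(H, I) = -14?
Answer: -687137/4657643 ≈ -0.14753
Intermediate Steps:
q = -427 (q = -7 - 35*12 = -7 - 420 = -427)
v(x) = -441 (v(x) = -427 - 14 = -441)
(v(-642) + 1374715)/(-4662884 - 4652402) = (-441 + 1374715)/(-4662884 - 4652402) = 1374274/(-9315286) = 1374274*(-1/9315286) = -687137/4657643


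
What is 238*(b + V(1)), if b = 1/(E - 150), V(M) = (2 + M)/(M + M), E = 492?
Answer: 61166/171 ≈ 357.70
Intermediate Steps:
V(M) = (2 + M)/(2*M) (V(M) = (2 + M)/((2*M)) = (2 + M)*(1/(2*M)) = (2 + M)/(2*M))
b = 1/342 (b = 1/(492 - 150) = 1/342 ≈ 0.0029240)
238*(b + V(1)) = 238*(1/342 + (1/2)*(2 + 1)/1) = 238*(1/342 + (1/2)*1*3) = 238*(1/342 + 3/2) = 238*(257/171) = 61166/171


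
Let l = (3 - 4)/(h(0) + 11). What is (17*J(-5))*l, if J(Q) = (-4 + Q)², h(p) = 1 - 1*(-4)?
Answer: -1377/16 ≈ -86.063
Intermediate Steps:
h(p) = 5 (h(p) = 1 + 4 = 5)
l = -1/16 (l = (3 - 4)/(5 + 11) = -1/16 ≈ -0.062500)
(17*J(-5))*l = (17*(-4 - 5)²)*(-1/16) = (17*(-9)²)*(-1/16) = (17*81)*(-1/16) = 1377*(-1/16) = -1377/16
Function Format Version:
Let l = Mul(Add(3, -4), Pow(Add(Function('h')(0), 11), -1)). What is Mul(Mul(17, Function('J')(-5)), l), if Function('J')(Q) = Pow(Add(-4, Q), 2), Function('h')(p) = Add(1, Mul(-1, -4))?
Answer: Rational(-1377, 16) ≈ -86.063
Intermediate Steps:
Function('h')(p) = 5 (Function('h')(p) = Add(1, 4) = 5)
l = Rational(-1, 16) (l = Mul(Add(3, -4), Pow(Add(5, 11), -1)) = Mul(-1, Pow(16, -1)) = Mul(-1, Rational(1, 16)) = Rational(-1, 16) ≈ -0.062500)
Mul(Mul(17, Function('J')(-5)), l) = Mul(Mul(17, Pow(Add(-4, -5), 2)), Rational(-1, 16)) = Mul(Mul(17, Pow(-9, 2)), Rational(-1, 16)) = Mul(Mul(17, 81), Rational(-1, 16)) = Mul(1377, Rational(-1, 16)) = Rational(-1377, 16)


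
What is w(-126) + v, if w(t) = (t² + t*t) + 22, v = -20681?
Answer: 11093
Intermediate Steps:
w(t) = 22 + 2*t² (w(t) = (t² + t²) + 22 = 2*t² + 22 = 22 + 2*t²)
w(-126) + v = (22 + 2*(-126)²) - 20681 = (22 + 2*15876) - 20681 = (22 + 31752) - 20681 = 31774 - 20681 = 11093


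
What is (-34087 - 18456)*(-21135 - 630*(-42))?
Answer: -279791475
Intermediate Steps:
(-34087 - 18456)*(-21135 - 630*(-42)) = -52543*(-21135 + 26460) = -52543*5325 = -279791475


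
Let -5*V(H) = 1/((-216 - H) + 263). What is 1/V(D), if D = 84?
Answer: 185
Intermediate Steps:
V(H) = -1/(5*(47 - H)) (V(H) = -1/(5*((-216 - H) + 263)) = -1/(5*(47 - H)))
1/V(D) = 1/(1/(5*(-47 + 84))) = 1/((1/5)/37) = 1/((1/5)*(1/37)) = 1/(1/185) = 185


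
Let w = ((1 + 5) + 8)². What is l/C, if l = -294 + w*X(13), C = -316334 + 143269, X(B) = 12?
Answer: -2058/173065 ≈ -0.011891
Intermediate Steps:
w = 196 (w = (6 + 8)² = 14² = 196)
C = -173065
l = 2058 (l = -294 + 196*12 = -294 + 2352 = 2058)
l/C = 2058/(-173065) = 2058*(-1/173065) = -2058/173065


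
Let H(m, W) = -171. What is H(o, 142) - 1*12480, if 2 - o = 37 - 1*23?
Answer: -12651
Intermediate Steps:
o = -12 (o = 2 - (37 - 1*23) = 2 - (37 - 23) = 2 - 1*14 = 2 - 14 = -12)
H(o, 142) - 1*12480 = -171 - 1*12480 = -171 - 12480 = -12651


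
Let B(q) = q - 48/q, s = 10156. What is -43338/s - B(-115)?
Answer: 64420871/583970 ≈ 110.32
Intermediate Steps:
-43338/s - B(-115) = -43338/10156 - (-115 - 48/(-115)) = -43338*1/10156 - (-115 - 48*(-1/115)) = -21669/5078 - (-115 + 48/115) = -21669/5078 - 1*(-13177/115) = -21669/5078 + 13177/115 = 64420871/583970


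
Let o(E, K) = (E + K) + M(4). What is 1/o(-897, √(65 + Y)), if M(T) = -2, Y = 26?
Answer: -899/808110 - √91/808110 ≈ -0.0011243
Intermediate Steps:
o(E, K) = -2 + E + K (o(E, K) = (E + K) - 2 = -2 + E + K)
1/o(-897, √(65 + Y)) = 1/(-2 - 897 + √(65 + 26)) = 1/(-2 - 897 + √91) = 1/(-899 + √91)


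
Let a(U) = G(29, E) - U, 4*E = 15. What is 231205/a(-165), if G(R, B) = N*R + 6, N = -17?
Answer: -231205/322 ≈ -718.03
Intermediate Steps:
E = 15/4 (E = (1/4)*15 = 15/4 ≈ 3.7500)
G(R, B) = 6 - 17*R (G(R, B) = -17*R + 6 = 6 - 17*R)
a(U) = -487 - U (a(U) = (6 - 17*29) - U = (6 - 493) - U = -487 - U)
231205/a(-165) = 231205/(-487 - 1*(-165)) = 231205/(-487 + 165) = 231205/(-322) = 231205*(-1/322) = -231205/322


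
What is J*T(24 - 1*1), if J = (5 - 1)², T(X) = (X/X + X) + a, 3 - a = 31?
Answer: -64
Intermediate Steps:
a = -28 (a = 3 - 1*31 = 3 - 31 = -28)
T(X) = -27 + X (T(X) = (X/X + X) - 28 = (1 + X) - 28 = -27 + X)
J = 16 (J = 4² = 16)
J*T(24 - 1*1) = 16*(-27 + (24 - 1*1)) = 16*(-27 + (24 - 1)) = 16*(-27 + 23) = 16*(-4) = -64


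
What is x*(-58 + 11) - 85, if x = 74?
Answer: -3563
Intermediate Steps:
x*(-58 + 11) - 85 = 74*(-58 + 11) - 85 = 74*(-47) - 85 = -3478 - 85 = -3563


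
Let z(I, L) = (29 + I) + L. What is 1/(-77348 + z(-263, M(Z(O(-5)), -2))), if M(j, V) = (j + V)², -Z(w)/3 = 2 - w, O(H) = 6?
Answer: -1/77482 ≈ -1.2906e-5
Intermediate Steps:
Z(w) = -6 + 3*w (Z(w) = -3*(2 - w) = -6 + 3*w)
M(j, V) = (V + j)²
z(I, L) = 29 + I + L
1/(-77348 + z(-263, M(Z(O(-5)), -2))) = 1/(-77348 + (29 - 263 + (-2 + (-6 + 3*6))²)) = 1/(-77348 + (29 - 263 + (-2 + (-6 + 18))²)) = 1/(-77348 + (29 - 263 + (-2 + 12)²)) = 1/(-77348 + (29 - 263 + 10²)) = 1/(-77348 + (29 - 263 + 100)) = 1/(-77348 - 134) = 1/(-77482) = -1/77482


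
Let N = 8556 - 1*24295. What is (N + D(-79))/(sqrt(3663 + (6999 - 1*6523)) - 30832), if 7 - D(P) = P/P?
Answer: 485079856/950608085 + 15733*sqrt(4139)/950608085 ≈ 0.51135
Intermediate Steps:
N = -15739 (N = 8556 - 24295 = -15739)
D(P) = 6 (D(P) = 7 - P/P = 7 - 1*1 = 7 - 1 = 6)
(N + D(-79))/(sqrt(3663 + (6999 - 1*6523)) - 30832) = (-15739 + 6)/(sqrt(3663 + (6999 - 1*6523)) - 30832) = -15733/(sqrt(3663 + (6999 - 6523)) - 30832) = -15733/(sqrt(3663 + 476) - 30832) = -15733/(sqrt(4139) - 30832) = -15733/(-30832 + sqrt(4139))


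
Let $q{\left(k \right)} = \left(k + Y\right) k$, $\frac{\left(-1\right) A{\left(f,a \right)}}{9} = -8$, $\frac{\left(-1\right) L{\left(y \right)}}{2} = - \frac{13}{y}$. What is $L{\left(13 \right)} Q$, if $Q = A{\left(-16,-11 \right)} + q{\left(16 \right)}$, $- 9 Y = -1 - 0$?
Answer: $\frac{5936}{9} \approx 659.56$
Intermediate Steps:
$L{\left(y \right)} = \frac{26}{y}$ ($L{\left(y \right)} = - 2 \left(- \frac{13}{y}\right) = \frac{26}{y}$)
$Y = \frac{1}{9}$ ($Y = - \frac{-1 - 0}{9} = - \frac{-1 + 0}{9} = \left(- \frac{1}{9}\right) \left(-1\right) = \frac{1}{9} \approx 0.11111$)
$A{\left(f,a \right)} = 72$ ($A{\left(f,a \right)} = \left(-9\right) \left(-8\right) = 72$)
$q{\left(k \right)} = k \left(\frac{1}{9} + k\right)$ ($q{\left(k \right)} = \left(k + \frac{1}{9}\right) k = \left(\frac{1}{9} + k\right) k = k \left(\frac{1}{9} + k\right)$)
$Q = \frac{2968}{9}$ ($Q = 72 + 16 \left(\frac{1}{9} + 16\right) = 72 + 16 \cdot \frac{145}{9} = 72 + \frac{2320}{9} = \frac{2968}{9} \approx 329.78$)
$L{\left(13 \right)} Q = \frac{26}{13} \cdot \frac{2968}{9} = 26 \cdot \frac{1}{13} \cdot \frac{2968}{9} = 2 \cdot \frac{2968}{9} = \frac{5936}{9}$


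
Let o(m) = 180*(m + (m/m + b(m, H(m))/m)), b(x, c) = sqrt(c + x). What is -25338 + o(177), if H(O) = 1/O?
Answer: 6702 + 20*sqrt(5545410)/3481 ≈ 6715.5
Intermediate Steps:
o(m) = 180 + 180*m + 180*sqrt(m + 1/m)/m (o(m) = 180*(m + (m/m + sqrt(1/m + m)/m)) = 180*(m + (1 + sqrt(m + 1/m)/m)) = 180*(1 + m + sqrt(m + 1/m)/m) = 180 + 180*m + 180*sqrt(m + 1/m)/m)
-25338 + o(177) = -25338 + (180 + 180*177 + 180*sqrt(177 + 1/177)/177) = -25338 + (180 + 31860 + 180*(1/177)*sqrt(177 + 1/177)) = -25338 + (180 + 31860 + 180*(1/177)*sqrt(31330/177)) = -25338 + (180 + 31860 + 180*(1/177)*(sqrt(5545410)/177)) = -25338 + (180 + 31860 + 20*sqrt(5545410)/3481) = -25338 + (32040 + 20*sqrt(5545410)/3481) = 6702 + 20*sqrt(5545410)/3481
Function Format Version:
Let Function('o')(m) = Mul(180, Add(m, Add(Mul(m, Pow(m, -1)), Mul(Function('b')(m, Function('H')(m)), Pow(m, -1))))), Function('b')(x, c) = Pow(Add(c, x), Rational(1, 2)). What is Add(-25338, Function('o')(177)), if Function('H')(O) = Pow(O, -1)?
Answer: Add(6702, Mul(Rational(20, 3481), Pow(5545410, Rational(1, 2)))) ≈ 6715.5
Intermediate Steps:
Function('o')(m) = Add(180, Mul(180, m), Mul(180, Pow(m, -1), Pow(Add(m, Pow(m, -1)), Rational(1, 2)))) (Function('o')(m) = Mul(180, Add(m, Add(Mul(m, Pow(m, -1)), Mul(Pow(Add(Pow(m, -1), m), Rational(1, 2)), Pow(m, -1))))) = Mul(180, Add(m, Add(1, Mul(Pow(Add(m, Pow(m, -1)), Rational(1, 2)), Pow(m, -1))))) = Mul(180, Add(m, Add(1, Mul(Pow(m, -1), Pow(Add(m, Pow(m, -1)), Rational(1, 2)))))) = Mul(180, Add(1, m, Mul(Pow(m, -1), Pow(Add(m, Pow(m, -1)), Rational(1, 2))))) = Add(180, Mul(180, m), Mul(180, Pow(m, -1), Pow(Add(m, Pow(m, -1)), Rational(1, 2)))))
Add(-25338, Function('o')(177)) = Add(-25338, Add(180, Mul(180, 177), Mul(180, Pow(177, -1), Pow(Add(177, Pow(177, -1)), Rational(1, 2))))) = Add(-25338, Add(180, 31860, Mul(180, Rational(1, 177), Pow(Add(177, Rational(1, 177)), Rational(1, 2))))) = Add(-25338, Add(180, 31860, Mul(180, Rational(1, 177), Pow(Rational(31330, 177), Rational(1, 2))))) = Add(-25338, Add(180, 31860, Mul(180, Rational(1, 177), Mul(Rational(1, 177), Pow(5545410, Rational(1, 2)))))) = Add(-25338, Add(180, 31860, Mul(Rational(20, 3481), Pow(5545410, Rational(1, 2))))) = Add(-25338, Add(32040, Mul(Rational(20, 3481), Pow(5545410, Rational(1, 2))))) = Add(6702, Mul(Rational(20, 3481), Pow(5545410, Rational(1, 2))))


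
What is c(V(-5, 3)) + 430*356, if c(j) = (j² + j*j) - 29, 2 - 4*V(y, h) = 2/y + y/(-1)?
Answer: 30610369/200 ≈ 1.5305e+5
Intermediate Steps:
V(y, h) = ½ - 1/(2*y) + y/4 (V(y, h) = ½ - (2/y + y/(-1))/4 = ½ - (2/y + y*(-1))/4 = ½ - (2/y - y)/4 = ½ - (-y + 2/y)/4 = ½ + (-1/(2*y) + y/4) = ½ - 1/(2*y) + y/4)
c(j) = -29 + 2*j² (c(j) = (j² + j²) - 29 = 2*j² - 29 = -29 + 2*j²)
c(V(-5, 3)) + 430*356 = (-29 + 2*((¼)*(-2 - 5*(2 - 5))/(-5))²) + 430*356 = (-29 + 2*((¼)*(-⅕)*(-2 - 5*(-3)))²) + 153080 = (-29 + 2*((¼)*(-⅕)*(-2 + 15))²) + 153080 = (-29 + 2*((¼)*(-⅕)*13)²) + 153080 = (-29 + 2*(-13/20)²) + 153080 = (-29 + 2*(169/400)) + 153080 = (-29 + 169/200) + 153080 = -5631/200 + 153080 = 30610369/200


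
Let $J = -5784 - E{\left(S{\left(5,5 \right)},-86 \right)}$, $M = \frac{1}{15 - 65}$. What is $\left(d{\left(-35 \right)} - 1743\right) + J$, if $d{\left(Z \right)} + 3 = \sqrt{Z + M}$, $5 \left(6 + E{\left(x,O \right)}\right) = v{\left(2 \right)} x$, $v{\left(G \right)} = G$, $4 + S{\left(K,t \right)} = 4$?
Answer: $-7524 + \frac{i \sqrt{3502}}{10} \approx -7524.0 + 5.9178 i$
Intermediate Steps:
$S{\left(K,t \right)} = 0$ ($S{\left(K,t \right)} = -4 + 4 = 0$)
$M = - \frac{1}{50}$ ($M = \frac{1}{-50} = - \frac{1}{50} \approx -0.02$)
$E{\left(x,O \right)} = -6 + \frac{2 x}{5}$
$J = -5778$ ($J = -5784 - \left(-6 + \frac{2}{5} \cdot 0\right) = -5784 - \left(-6 + 0\right) = -5784 - -6 = -5784 + 6 = -5778$)
$d{\left(Z \right)} = -3 + \sqrt{- \frac{1}{50} + Z}$ ($d{\left(Z \right)} = -3 + \sqrt{Z - \frac{1}{50}} = -3 + \sqrt{- \frac{1}{50} + Z}$)
$\left(d{\left(-35 \right)} - 1743\right) + J = \left(\left(-3 + \frac{\sqrt{-2 + 100 \left(-35\right)}}{10}\right) - 1743\right) - 5778 = \left(\left(-3 + \frac{\sqrt{-2 - 3500}}{10}\right) - 1743\right) - 5778 = \left(\left(-3 + \frac{\sqrt{-3502}}{10}\right) - 1743\right) - 5778 = \left(\left(-3 + \frac{i \sqrt{3502}}{10}\right) - 1743\right) - 5778 = \left(-1746 + \frac{i \sqrt{3502}}{10}\right) - 5778 = -7524 + \frac{i \sqrt{3502}}{10}$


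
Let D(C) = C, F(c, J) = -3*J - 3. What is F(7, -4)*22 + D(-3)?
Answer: 195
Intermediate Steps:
F(c, J) = -3 - 3*J
F(7, -4)*22 + D(-3) = (-3 - 3*(-4))*22 - 3 = (-3 + 12)*22 - 3 = 9*22 - 3 = 198 - 3 = 195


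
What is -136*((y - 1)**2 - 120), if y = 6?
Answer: 12920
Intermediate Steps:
-136*((y - 1)**2 - 120) = -136*((6 - 1)**2 - 120) = -136*(5**2 - 120) = -136*(25 - 120) = -136*(-95) = 12920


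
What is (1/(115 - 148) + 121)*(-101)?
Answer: -403192/33 ≈ -12218.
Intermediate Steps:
(1/(115 - 148) + 121)*(-101) = (1/(-33) + 121)*(-101) = (-1/33 + 121)*(-101) = (3992/33)*(-101) = -403192/33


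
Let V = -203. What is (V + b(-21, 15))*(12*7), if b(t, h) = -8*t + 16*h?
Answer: 17220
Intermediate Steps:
(V + b(-21, 15))*(12*7) = (-203 + (-8*(-21) + 16*15))*(12*7) = (-203 + (168 + 240))*84 = (-203 + 408)*84 = 205*84 = 17220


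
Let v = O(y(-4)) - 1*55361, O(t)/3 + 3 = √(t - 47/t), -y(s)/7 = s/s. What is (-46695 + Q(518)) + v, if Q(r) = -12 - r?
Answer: -102595 + 3*I*√14/7 ≈ -1.026e+5 + 1.6036*I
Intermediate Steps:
y(s) = -7 (y(s) = -7*s/s = -7*1 = -7)
O(t) = -9 + 3*√(t - 47/t)
v = -55370 + 3*I*√14/7 (v = (-9 + 3*√(-7 - 47/(-7))) - 1*55361 = (-9 + 3*√(-7 - 47*(-⅐))) - 55361 = (-9 + 3*√(-7 + 47/7)) - 55361 = (-9 + 3*√(-2/7)) - 55361 = (-9 + 3*(I*√14/7)) - 55361 = (-9 + 3*I*√14/7) - 55361 = -55370 + 3*I*√14/7 ≈ -55370.0 + 1.6036*I)
(-46695 + Q(518)) + v = (-46695 + (-12 - 1*518)) + (-55370 + 3*I*√14/7) = (-46695 + (-12 - 518)) + (-55370 + 3*I*√14/7) = (-46695 - 530) + (-55370 + 3*I*√14/7) = -47225 + (-55370 + 3*I*√14/7) = -102595 + 3*I*√14/7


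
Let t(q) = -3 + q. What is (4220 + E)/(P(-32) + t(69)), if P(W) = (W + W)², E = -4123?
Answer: 97/4162 ≈ 0.023306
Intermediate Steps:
P(W) = 4*W² (P(W) = (2*W)² = 4*W²)
(4220 + E)/(P(-32) + t(69)) = (4220 - 4123)/(4*(-32)² + (-3 + 69)) = 97/(4*1024 + 66) = 97/(4096 + 66) = 97/4162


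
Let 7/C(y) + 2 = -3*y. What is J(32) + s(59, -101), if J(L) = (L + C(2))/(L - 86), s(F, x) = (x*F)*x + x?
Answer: 86653069/144 ≈ 6.0176e+5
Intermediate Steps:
C(y) = 7/(-2 - 3*y)
s(F, x) = x + F*x² (s(F, x) = (F*x)*x + x = F*x² + x = x + F*x²)
J(L) = (-7/8 + L)/(-86 + L) (J(L) = (L - 7/(2 + 3*2))/(L - 86) = (L - 7/(2 + 6))/(-86 + L) = (L - 7/8)/(-86 + L) = (-7/8 + L)/(-86 + L))
J(32) + s(59, -101) = (-7/8 + 32)/(-86 + 32) - 101*(1 + 59*(-101)) = (249/8)/(-54) - 101*(1 - 5959) = -1/54*249/8 - 101*(-5958) = -83/144 + 601758 = 86653069/144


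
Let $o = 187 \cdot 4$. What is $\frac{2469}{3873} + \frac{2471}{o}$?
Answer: $\frac{3805665}{965668} \approx 3.941$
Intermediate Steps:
$o = 748$
$\frac{2469}{3873} + \frac{2471}{o} = \frac{2469}{3873} + \frac{2471}{748} = 2469 \cdot \frac{1}{3873} + 2471 \cdot \frac{1}{748} = \frac{823}{1291} + \frac{2471}{748} = \frac{3805665}{965668}$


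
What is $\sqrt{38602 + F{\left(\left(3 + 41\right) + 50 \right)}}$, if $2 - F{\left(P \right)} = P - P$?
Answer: $2 \sqrt{9651} \approx 196.48$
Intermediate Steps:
$F{\left(P \right)} = 2$ ($F{\left(P \right)} = 2 - \left(P - P\right) = 2 - 0 = 2 + 0 = 2$)
$\sqrt{38602 + F{\left(\left(3 + 41\right) + 50 \right)}} = \sqrt{38602 + 2} = \sqrt{38604} = 2 \sqrt{9651}$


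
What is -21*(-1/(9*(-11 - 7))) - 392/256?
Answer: -1435/864 ≈ -1.6609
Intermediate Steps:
-21*(-1/(9*(-11 - 7))) - 392/256 = -21/((-18*(-9))) - 392*1/256 = -21/162 - 49/32 = -21*1/162 - 49/32 = -7/54 - 49/32 = -1435/864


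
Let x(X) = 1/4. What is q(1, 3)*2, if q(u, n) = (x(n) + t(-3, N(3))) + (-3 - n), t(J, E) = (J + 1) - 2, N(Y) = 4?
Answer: -39/2 ≈ -19.500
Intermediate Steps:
t(J, E) = -1 + J (t(J, E) = (1 + J) - 2 = -1 + J)
x(X) = ¼ (x(X) = 1*(¼) = ¼)
q(u, n) = -27/4 - n (q(u, n) = (¼ + (-1 - 3)) + (-3 - n) = (¼ - 4) + (-3 - n) = -15/4 + (-3 - n) = -27/4 - n)
q(1, 3)*2 = (-27/4 - 1*3)*2 = (-27/4 - 3)*2 = -39/4*2 = -39/2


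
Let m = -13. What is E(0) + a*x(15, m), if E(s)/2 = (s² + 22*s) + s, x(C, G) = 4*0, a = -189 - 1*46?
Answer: 0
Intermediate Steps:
a = -235 (a = -189 - 46 = -235)
x(C, G) = 0
E(s) = 2*s² + 46*s (E(s) = 2*((s² + 22*s) + s) = 2*(s² + 23*s) = 2*s² + 46*s)
E(0) + a*x(15, m) = 2*0*(23 + 0) - 235*0 = 2*0*23 + 0 = 0 + 0 = 0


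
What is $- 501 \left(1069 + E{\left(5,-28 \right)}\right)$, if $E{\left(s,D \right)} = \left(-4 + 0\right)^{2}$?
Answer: $-543585$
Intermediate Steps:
$E{\left(s,D \right)} = 16$ ($E{\left(s,D \right)} = \left(-4\right)^{2} = 16$)
$- 501 \left(1069 + E{\left(5,-28 \right)}\right) = - 501 \left(1069 + 16\right) = \left(-501\right) 1085 = -543585$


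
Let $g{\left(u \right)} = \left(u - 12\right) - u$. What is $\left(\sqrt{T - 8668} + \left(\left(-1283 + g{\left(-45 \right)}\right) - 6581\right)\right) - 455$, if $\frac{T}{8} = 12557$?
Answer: $-8331 + 2 \sqrt{22947} \approx -8028.0$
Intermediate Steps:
$g{\left(u \right)} = -12$ ($g{\left(u \right)} = \left(-12 + u\right) - u = -12$)
$T = 100456$ ($T = 8 \cdot 12557 = 100456$)
$\left(\sqrt{T - 8668} + \left(\left(-1283 + g{\left(-45 \right)}\right) - 6581\right)\right) - 455 = \left(\sqrt{100456 - 8668} - 7876\right) - 455 = \left(\sqrt{91788} - 7876\right) - 455 = \left(2 \sqrt{22947} - 7876\right) - 455 = \left(-7876 + 2 \sqrt{22947}\right) - 455 = -8331 + 2 \sqrt{22947}$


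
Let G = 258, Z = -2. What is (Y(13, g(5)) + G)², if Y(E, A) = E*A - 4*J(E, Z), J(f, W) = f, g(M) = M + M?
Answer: 112896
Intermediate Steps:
g(M) = 2*M
Y(E, A) = -4*E + A*E (Y(E, A) = E*A - 4*E = A*E - 4*E = -4*E + A*E)
(Y(13, g(5)) + G)² = (13*(-4 + 2*5) + 258)² = (13*(-4 + 10) + 258)² = (13*6 + 258)² = (78 + 258)² = 336² = 112896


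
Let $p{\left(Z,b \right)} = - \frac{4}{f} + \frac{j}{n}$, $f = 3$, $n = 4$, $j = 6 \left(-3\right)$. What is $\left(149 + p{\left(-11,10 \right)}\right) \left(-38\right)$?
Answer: $- \frac{16321}{3} \approx -5440.3$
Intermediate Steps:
$j = -18$
$p{\left(Z,b \right)} = - \frac{35}{6}$ ($p{\left(Z,b \right)} = - \frac{4}{3} - \frac{18}{4} = \left(-4\right) \frac{1}{3} - \frac{9}{2} = - \frac{4}{3} - \frac{9}{2} = - \frac{35}{6}$)
$\left(149 + p{\left(-11,10 \right)}\right) \left(-38\right) = \left(149 - \frac{35}{6}\right) \left(-38\right) = \frac{859}{6} \left(-38\right) = - \frac{16321}{3}$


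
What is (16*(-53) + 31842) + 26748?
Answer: 57742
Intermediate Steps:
(16*(-53) + 31842) + 26748 = (-848 + 31842) + 26748 = 30994 + 26748 = 57742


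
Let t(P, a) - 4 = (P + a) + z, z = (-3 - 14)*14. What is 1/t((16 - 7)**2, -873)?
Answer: -1/1026 ≈ -0.00097466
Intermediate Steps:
z = -238 (z = -17*14 = -238)
t(P, a) = -234 + P + a (t(P, a) = 4 + ((P + a) - 238) = 4 + (-238 + P + a) = -234 + P + a)
1/t((16 - 7)**2, -873) = 1/(-234 + (16 - 7)**2 - 873) = 1/(-234 + 9**2 - 873) = 1/(-234 + 81 - 873) = 1/(-1026) = -1/1026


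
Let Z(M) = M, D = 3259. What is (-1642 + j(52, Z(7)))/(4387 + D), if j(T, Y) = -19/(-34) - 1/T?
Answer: -1451051/6759064 ≈ -0.21468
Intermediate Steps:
j(T, Y) = 19/34 - 1/T (j(T, Y) = -19*(-1/34) - 1/T = 19/34 - 1/T)
(-1642 + j(52, Z(7)))/(4387 + D) = (-1642 + (19/34 - 1/52))/(4387 + 3259) = (-1642 + (19/34 - 1*1/52))/7646 = (-1642 + (19/34 - 1/52))*(1/7646) = (-1642 + 477/884)*(1/7646) = -1451051/884*1/7646 = -1451051/6759064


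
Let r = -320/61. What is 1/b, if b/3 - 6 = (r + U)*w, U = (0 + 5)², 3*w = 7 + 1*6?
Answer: 61/16763 ≈ 0.0036390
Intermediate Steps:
r = -320/61 (r = -320*1/61 = -320/61 ≈ -5.2459)
w = 13/3 (w = (7 + 1*6)/3 = (7 + 6)/3 = (⅓)*13 = 13/3 ≈ 4.3333)
U = 25 (U = 5² = 25)
b = 16763/61 (b = 18 + 3*((-320/61 + 25)*(13/3)) = 18 + 3*((1205/61)*(13/3)) = 18 + 3*(15665/183) = 18 + 15665/61 = 16763/61 ≈ 274.80)
1/b = 1/(16763/61) = 61/16763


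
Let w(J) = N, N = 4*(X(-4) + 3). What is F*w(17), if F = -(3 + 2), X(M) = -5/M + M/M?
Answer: -105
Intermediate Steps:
X(M) = 1 - 5/M (X(M) = -5/M + 1 = 1 - 5/M)
F = -5 (F = -1*5 = -5)
N = 21 (N = 4*((-5 - 4)/(-4) + 3) = 4*(-1/4*(-9) + 3) = 4*(9/4 + 3) = 4*(21/4) = 21)
w(J) = 21
F*w(17) = -5*21 = -105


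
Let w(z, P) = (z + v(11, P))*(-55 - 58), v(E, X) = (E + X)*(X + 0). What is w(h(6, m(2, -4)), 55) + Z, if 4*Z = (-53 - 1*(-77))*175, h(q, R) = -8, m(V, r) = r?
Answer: -408236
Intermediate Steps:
v(E, X) = X*(E + X) (v(E, X) = (E + X)*X = X*(E + X))
Z = 1050 (Z = ((-53 - 1*(-77))*175)/4 = ((-53 + 77)*175)/4 = (24*175)/4 = (¼)*4200 = 1050)
w(z, P) = -113*z - 113*P*(11 + P) (w(z, P) = (z + P*(11 + P))*(-55 - 58) = (z + P*(11 + P))*(-113) = -113*z - 113*P*(11 + P))
w(h(6, m(2, -4)), 55) + Z = (-113*(-8) - 113*55*(11 + 55)) + 1050 = (904 - 113*55*66) + 1050 = (904 - 410190) + 1050 = -409286 + 1050 = -408236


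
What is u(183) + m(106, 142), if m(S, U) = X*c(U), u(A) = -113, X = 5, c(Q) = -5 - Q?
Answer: -848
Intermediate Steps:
m(S, U) = -25 - 5*U (m(S, U) = 5*(-5 - U) = -25 - 5*U)
u(183) + m(106, 142) = -113 + (-25 - 5*142) = -113 + (-25 - 710) = -113 - 735 = -848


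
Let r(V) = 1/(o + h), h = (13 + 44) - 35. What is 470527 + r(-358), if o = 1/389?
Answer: 4027240982/8559 ≈ 4.7053e+5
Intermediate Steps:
o = 1/389 ≈ 0.0025707
h = 22 (h = 57 - 35 = 22)
r(V) = 389/8559 (r(V) = 1/(1/389 + 22) = 1/(8559/389) = 389/8559)
470527 + r(-358) = 470527 + 389/8559 = 4027240982/8559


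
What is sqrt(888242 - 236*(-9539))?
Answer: sqrt(3139446) ≈ 1771.8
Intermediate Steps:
sqrt(888242 - 236*(-9539)) = sqrt(888242 + 2251204) = sqrt(3139446)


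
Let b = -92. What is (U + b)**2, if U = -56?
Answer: 21904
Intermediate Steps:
(U + b)**2 = (-56 - 92)**2 = (-148)**2 = 21904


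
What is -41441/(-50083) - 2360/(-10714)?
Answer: 881183/841049 ≈ 1.0477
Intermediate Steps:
-41441/(-50083) - 2360/(-10714) = -41441*(-1/50083) - 2360*(-1/10714) = 1429/1727 + 1180/5357 = 881183/841049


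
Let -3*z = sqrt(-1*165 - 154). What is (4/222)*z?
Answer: -2*I*sqrt(319)/333 ≈ -0.10727*I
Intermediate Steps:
z = -I*sqrt(319)/3 (z = -sqrt(-1*165 - 154)/3 = -sqrt(-165 - 154)/3 = -I*sqrt(319)/3 ≈ -5.9535*I)
(4/222)*z = (4/222)*(-I*sqrt(319)/3) = (4*(1/222))*(-I*sqrt(319)/3) = 2*(-I*sqrt(319)/3)/111 = -2*I*sqrt(319)/333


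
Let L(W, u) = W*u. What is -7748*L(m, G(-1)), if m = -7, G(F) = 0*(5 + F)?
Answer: 0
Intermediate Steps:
G(F) = 0
-7748*L(m, G(-1)) = -(-54236)*0 = -7748*0 = 0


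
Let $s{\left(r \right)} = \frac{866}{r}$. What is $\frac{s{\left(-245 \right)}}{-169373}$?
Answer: $\frac{866}{41496385} \approx 2.0869 \cdot 10^{-5}$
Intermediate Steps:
$\frac{s{\left(-245 \right)}}{-169373} = \frac{866 \frac{1}{-245}}{-169373} = 866 \left(- \frac{1}{245}\right) \left(- \frac{1}{169373}\right) = \left(- \frac{866}{245}\right) \left(- \frac{1}{169373}\right) = \frac{866}{41496385}$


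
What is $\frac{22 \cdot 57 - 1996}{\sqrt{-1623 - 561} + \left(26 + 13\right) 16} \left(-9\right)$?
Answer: $\frac{13356}{1255} - \frac{1113 i \sqrt{546}}{32630} \approx 10.642 - 0.79703 i$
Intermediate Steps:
$\frac{22 \cdot 57 - 1996}{\sqrt{-1623 - 561} + \left(26 + 13\right) 16} \left(-9\right) = \frac{1254 - 1996}{\sqrt{-2184} + 39 \cdot 16} \left(-9\right) = - \frac{742}{2 i \sqrt{546} + 624} \left(-9\right) = - \frac{742}{624 + 2 i \sqrt{546}} \left(-9\right) = \frac{6678}{624 + 2 i \sqrt{546}}$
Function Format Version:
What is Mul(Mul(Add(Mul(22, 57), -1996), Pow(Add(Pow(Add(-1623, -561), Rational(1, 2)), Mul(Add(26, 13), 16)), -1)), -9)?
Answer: Add(Rational(13356, 1255), Mul(Rational(-1113, 32630), I, Pow(546, Rational(1, 2)))) ≈ Add(10.642, Mul(-0.79703, I))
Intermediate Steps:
Mul(Mul(Add(Mul(22, 57), -1996), Pow(Add(Pow(Add(-1623, -561), Rational(1, 2)), Mul(Add(26, 13), 16)), -1)), -9) = Mul(Mul(Add(1254, -1996), Pow(Add(Pow(-2184, Rational(1, 2)), Mul(39, 16)), -1)), -9) = Mul(Mul(-742, Pow(Add(Mul(2, I, Pow(546, Rational(1, 2))), 624), -1)), -9) = Mul(Mul(-742, Pow(Add(624, Mul(2, I, Pow(546, Rational(1, 2)))), -1)), -9) = Mul(6678, Pow(Add(624, Mul(2, I, Pow(546, Rational(1, 2)))), -1))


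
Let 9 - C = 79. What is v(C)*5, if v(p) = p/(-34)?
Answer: 175/17 ≈ 10.294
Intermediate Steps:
C = -70 (C = 9 - 1*79 = 9 - 79 = -70)
v(p) = -p/34 (v(p) = p*(-1/34) = -p/34)
v(C)*5 = -1/34*(-70)*5 = (35/17)*5 = 175/17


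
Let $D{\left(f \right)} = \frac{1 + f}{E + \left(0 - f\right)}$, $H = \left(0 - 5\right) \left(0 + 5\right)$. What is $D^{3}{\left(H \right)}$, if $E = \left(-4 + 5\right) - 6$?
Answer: $- \frac{216}{125} \approx -1.728$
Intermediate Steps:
$E = -5$ ($E = 1 - 6 = -5$)
$H = -25$ ($H = \left(-5\right) 5 = -25$)
$D{\left(f \right)} = \frac{1 + f}{-5 - f}$ ($D{\left(f \right)} = \frac{1 + f}{-5 + \left(0 - f\right)} = \frac{1 + f}{-5 - f}$)
$D^{3}{\left(H \right)} = \left(\frac{-1 - -25}{5 - 25}\right)^{3} = \left(\frac{-1 + 25}{-20}\right)^{3} = \left(\left(- \frac{1}{20}\right) 24\right)^{3} = \left(- \frac{6}{5}\right)^{3} = - \frac{216}{125}$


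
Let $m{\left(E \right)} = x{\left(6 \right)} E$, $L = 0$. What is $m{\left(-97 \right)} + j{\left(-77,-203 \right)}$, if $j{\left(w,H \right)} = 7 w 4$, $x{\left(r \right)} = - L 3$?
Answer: $-2156$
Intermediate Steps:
$x{\left(r \right)} = 0$ ($x{\left(r \right)} = \left(-1\right) 0 \cdot 3 = 0 \cdot 3 = 0$)
$j{\left(w,H \right)} = 28 w$
$m{\left(E \right)} = 0$ ($m{\left(E \right)} = 0 E = 0$)
$m{\left(-97 \right)} + j{\left(-77,-203 \right)} = 0 + 28 \left(-77\right) = 0 - 2156 = -2156$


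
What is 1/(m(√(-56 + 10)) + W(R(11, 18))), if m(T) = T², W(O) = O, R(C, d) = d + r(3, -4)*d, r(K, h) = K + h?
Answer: -1/46 ≈ -0.021739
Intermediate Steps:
R(C, d) = 0 (R(C, d) = d + (3 - 4)*d = d - d = 0)
1/(m(√(-56 + 10)) + W(R(11, 18))) = 1/((√(-56 + 10))² + 0) = 1/((√(-46))² + 0) = 1/((I*√46)² + 0) = 1/(-46 + 0) = 1/(-46) = -1/46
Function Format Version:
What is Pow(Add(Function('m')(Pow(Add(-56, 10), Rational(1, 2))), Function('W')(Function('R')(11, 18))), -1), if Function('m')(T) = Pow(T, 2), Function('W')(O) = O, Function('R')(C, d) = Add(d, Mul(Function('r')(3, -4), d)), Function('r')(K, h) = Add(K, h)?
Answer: Rational(-1, 46) ≈ -0.021739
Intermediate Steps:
Function('R')(C, d) = 0 (Function('R')(C, d) = Add(d, Mul(Add(3, -4), d)) = Add(d, Mul(-1, d)) = 0)
Pow(Add(Function('m')(Pow(Add(-56, 10), Rational(1, 2))), Function('W')(Function('R')(11, 18))), -1) = Pow(Add(Pow(Pow(Add(-56, 10), Rational(1, 2)), 2), 0), -1) = Pow(Add(Pow(Pow(-46, Rational(1, 2)), 2), 0), -1) = Pow(Add(Pow(Mul(I, Pow(46, Rational(1, 2))), 2), 0), -1) = Pow(Add(-46, 0), -1) = Pow(-46, -1) = Rational(-1, 46)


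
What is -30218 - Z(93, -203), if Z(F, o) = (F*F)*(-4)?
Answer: 4378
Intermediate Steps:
Z(F, o) = -4*F² (Z(F, o) = F²*(-4) = -4*F²)
-30218 - Z(93, -203) = -30218 - (-4)*93² = -30218 - (-4)*8649 = -30218 - 1*(-34596) = -30218 + 34596 = 4378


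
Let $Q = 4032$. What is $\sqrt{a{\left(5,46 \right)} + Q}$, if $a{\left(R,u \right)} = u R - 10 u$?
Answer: $\sqrt{3802} \approx 61.66$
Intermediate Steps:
$a{\left(R,u \right)} = - 10 u + R u$ ($a{\left(R,u \right)} = R u - 10 u = - 10 u + R u$)
$\sqrt{a{\left(5,46 \right)} + Q} = \sqrt{46 \left(-10 + 5\right) + 4032} = \sqrt{46 \left(-5\right) + 4032} = \sqrt{-230 + 4032} = \sqrt{3802}$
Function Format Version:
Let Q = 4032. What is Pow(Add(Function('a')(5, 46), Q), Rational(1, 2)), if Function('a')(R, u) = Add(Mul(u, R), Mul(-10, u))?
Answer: Pow(3802, Rational(1, 2)) ≈ 61.660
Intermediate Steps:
Function('a')(R, u) = Add(Mul(-10, u), Mul(R, u)) (Function('a')(R, u) = Add(Mul(R, u), Mul(-10, u)) = Add(Mul(-10, u), Mul(R, u)))
Pow(Add(Function('a')(5, 46), Q), Rational(1, 2)) = Pow(Add(Mul(46, Add(-10, 5)), 4032), Rational(1, 2)) = Pow(Add(Mul(46, -5), 4032), Rational(1, 2)) = Pow(Add(-230, 4032), Rational(1, 2)) = Pow(3802, Rational(1, 2))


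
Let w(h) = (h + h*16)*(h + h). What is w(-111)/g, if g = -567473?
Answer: -418914/567473 ≈ -0.73821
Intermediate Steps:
w(h) = 34*h**2 (w(h) = (h + 16*h)*(2*h) = (17*h)*(2*h) = 34*h**2)
w(-111)/g = (34*(-111)**2)/(-567473) = (34*12321)*(-1/567473) = 418914*(-1/567473) = -418914/567473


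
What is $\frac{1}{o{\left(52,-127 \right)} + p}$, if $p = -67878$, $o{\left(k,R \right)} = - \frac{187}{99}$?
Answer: $- \frac{9}{610919} \approx -1.4732 \cdot 10^{-5}$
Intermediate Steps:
$o{\left(k,R \right)} = - \frac{17}{9}$ ($o{\left(k,R \right)} = \left(-187\right) \frac{1}{99} = - \frac{17}{9}$)
$\frac{1}{o{\left(52,-127 \right)} + p} = \frac{1}{- \frac{17}{9} - 67878} = \frac{1}{- \frac{610919}{9}} = - \frac{9}{610919}$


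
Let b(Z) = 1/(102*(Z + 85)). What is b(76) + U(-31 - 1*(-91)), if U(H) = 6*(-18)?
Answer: -1773575/16422 ≈ -108.00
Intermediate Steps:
U(H) = -108
b(Z) = 1/(8670 + 102*Z) (b(Z) = 1/(102*(85 + Z)) = 1/(8670 + 102*Z))
b(76) + U(-31 - 1*(-91)) = 1/(102*(85 + 76)) - 108 = (1/102)/161 - 108 = (1/102)*(1/161) - 108 = 1/16422 - 108 = -1773575/16422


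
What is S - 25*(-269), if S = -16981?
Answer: -10256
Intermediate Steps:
S - 25*(-269) = -16981 - 25*(-269) = -16981 + 6725 = -10256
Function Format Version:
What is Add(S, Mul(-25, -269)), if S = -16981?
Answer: -10256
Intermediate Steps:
Add(S, Mul(-25, -269)) = Add(-16981, Mul(-25, -269)) = Add(-16981, 6725) = -10256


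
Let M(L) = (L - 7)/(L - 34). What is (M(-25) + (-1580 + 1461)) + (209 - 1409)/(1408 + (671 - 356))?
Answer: -12112847/101657 ≈ -119.15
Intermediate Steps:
M(L) = (-7 + L)/(-34 + L)
(M(-25) + (-1580 + 1461)) + (209 - 1409)/(1408 + (671 - 356)) = ((-7 - 25)/(-34 - 25) + (-1580 + 1461)) + (209 - 1409)/(1408 + (671 - 356)) = (-32/(-59) - 119) - 1200/(1408 + 315) = (-1/59*(-32) - 119) - 1200/1723 = (32/59 - 119) - 1200*1/1723 = -6989/59 - 1200/1723 = -12112847/101657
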